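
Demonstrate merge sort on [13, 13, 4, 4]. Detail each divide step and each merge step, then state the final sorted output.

Merge sort trace:

Split: [13, 13, 4, 4] -> [13, 13] and [4, 4]
  Split: [13, 13] -> [13] and [13]
  Merge: [13] + [13] -> [13, 13]
  Split: [4, 4] -> [4] and [4]
  Merge: [4] + [4] -> [4, 4]
Merge: [13, 13] + [4, 4] -> [4, 4, 13, 13]

Final sorted array: [4, 4, 13, 13]

The merge sort proceeds by recursively splitting the array and merging sorted halves.
After all merges, the sorted array is [4, 4, 13, 13].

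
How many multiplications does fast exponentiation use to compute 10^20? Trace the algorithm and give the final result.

Computing 10^20 by squaring (build up from 10^1; each line after the first costs one multiplication):

10^1 = 10
10^2 = (10^1)^2 = 10^2 = 100
10^4 = (10^2)^2 = 100^2 = 10000
10^5 = 10 * 10^4 = 10 * 10000 = 100000
10^10 = (10^5)^2 = 100000^2 = 10000000000
10^20 = (10^10)^2 = 10000000000^2 = 100000000000000000000

Result: 100000000000000000000
Multiplications needed: 5 (5 lines after 10^1)

10^20 = 100000000000000000000. Using exponentiation by squaring, this requires 5 multiplications. The key idea: if the exponent is even, square the half-power; if odd, multiply by the base once.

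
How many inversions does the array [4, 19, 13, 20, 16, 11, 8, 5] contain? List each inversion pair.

Finding inversions in [4, 19, 13, 20, 16, 11, 8, 5]:

(1, 2): arr[1]=19 > arr[2]=13
(1, 4): arr[1]=19 > arr[4]=16
(1, 5): arr[1]=19 > arr[5]=11
(1, 6): arr[1]=19 > arr[6]=8
(1, 7): arr[1]=19 > arr[7]=5
(2, 5): arr[2]=13 > arr[5]=11
(2, 6): arr[2]=13 > arr[6]=8
(2, 7): arr[2]=13 > arr[7]=5
(3, 4): arr[3]=20 > arr[4]=16
(3, 5): arr[3]=20 > arr[5]=11
(3, 6): arr[3]=20 > arr[6]=8
(3, 7): arr[3]=20 > arr[7]=5
(4, 5): arr[4]=16 > arr[5]=11
(4, 6): arr[4]=16 > arr[6]=8
(4, 7): arr[4]=16 > arr[7]=5
(5, 6): arr[5]=11 > arr[6]=8
(5, 7): arr[5]=11 > arr[7]=5
(6, 7): arr[6]=8 > arr[7]=5

Total inversions: 18

The array has 18 inversion(s): (1,2), (1,4), (1,5), (1,6), (1,7), (2,5), (2,6), (2,7), (3,4), (3,5), (3,6), (3,7), (4,5), (4,6), (4,7), (5,6), (5,7), (6,7). Each pair (i,j) satisfies i < j and arr[i] > arr[j].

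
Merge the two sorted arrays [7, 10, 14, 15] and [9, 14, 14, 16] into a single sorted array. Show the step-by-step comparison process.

Merging process:

Compare 7 vs 9: take 7 from left. Merged: [7]
Compare 10 vs 9: take 9 from right. Merged: [7, 9]
Compare 10 vs 14: take 10 from left. Merged: [7, 9, 10]
Compare 14 vs 14: take 14 from left. Merged: [7, 9, 10, 14]
Compare 15 vs 14: take 14 from right. Merged: [7, 9, 10, 14, 14]
Compare 15 vs 14: take 14 from right. Merged: [7, 9, 10, 14, 14, 14]
Compare 15 vs 16: take 15 from left. Merged: [7, 9, 10, 14, 14, 14, 15]
Append remaining from right: [16]. Merged: [7, 9, 10, 14, 14, 14, 15, 16]

Final merged array: [7, 9, 10, 14, 14, 14, 15, 16]
Total comparisons: 7

The merged array is [7, 9, 10, 14, 14, 14, 15, 16], requiring 7 comparisons. The merge step runs in O(n) time where n is the total number of elements.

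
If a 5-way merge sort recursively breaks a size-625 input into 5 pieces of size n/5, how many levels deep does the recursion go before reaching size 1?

For divide and conquer with division factor 5:

Problem sizes at each level:
Level 0: 625
Level 1: 125
Level 2: 25
Level 3: 5
Level 4: 1

The root is level 0 and the size-1 base case is level 4 (the tree spans levels 0 through 4, i.e. 5 levels counting the root), so the depth is the number of divisions: log_5(625) = 4

The recursion tree depth is log_5(625) = 4. At each level, the problem size is divided by 5, so it takes 4 divisions to reduce to a base case of size 1. The algorithm makes 5 recursive calls at each level.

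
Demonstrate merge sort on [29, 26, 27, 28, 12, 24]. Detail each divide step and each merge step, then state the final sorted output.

Merge sort trace:

Split: [29, 26, 27, 28, 12, 24] -> [29, 26, 27] and [28, 12, 24]
  Split: [29, 26, 27] -> [29] and [26, 27]
    Split: [26, 27] -> [26] and [27]
    Merge: [26] + [27] -> [26, 27]
  Merge: [29] + [26, 27] -> [26, 27, 29]
  Split: [28, 12, 24] -> [28] and [12, 24]
    Split: [12, 24] -> [12] and [24]
    Merge: [12] + [24] -> [12, 24]
  Merge: [28] + [12, 24] -> [12, 24, 28]
Merge: [26, 27, 29] + [12, 24, 28] -> [12, 24, 26, 27, 28, 29]

Final sorted array: [12, 24, 26, 27, 28, 29]

The merge sort proceeds by recursively splitting the array and merging sorted halves.
After all merges, the sorted array is [12, 24, 26, 27, 28, 29].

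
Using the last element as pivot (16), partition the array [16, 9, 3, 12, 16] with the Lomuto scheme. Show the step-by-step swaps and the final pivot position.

Lomuto partition with pivot = 16:

Initial array: [16, 9, 3, 12, 16]

arr[0]=16 <= 16: swap with position 0, array becomes [16, 9, 3, 12, 16]
arr[1]=9 <= 16: swap with position 1, array becomes [16, 9, 3, 12, 16]
arr[2]=3 <= 16: swap with position 2, array becomes [16, 9, 3, 12, 16]
arr[3]=12 <= 16: swap with position 3, array becomes [16, 9, 3, 12, 16]

Place pivot at position 4: [16, 9, 3, 12, 16]
Pivot position: 4

After partitioning with pivot 16, the array becomes [16, 9, 3, 12, 16]. The pivot is placed at index 4. All elements to the left of the pivot are <= 16, and all elements to the right are > 16.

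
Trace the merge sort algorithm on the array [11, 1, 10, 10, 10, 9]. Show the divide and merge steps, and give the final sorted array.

Merge sort trace:

Split: [11, 1, 10, 10, 10, 9] -> [11, 1, 10] and [10, 10, 9]
  Split: [11, 1, 10] -> [11] and [1, 10]
    Split: [1, 10] -> [1] and [10]
    Merge: [1] + [10] -> [1, 10]
  Merge: [11] + [1, 10] -> [1, 10, 11]
  Split: [10, 10, 9] -> [10] and [10, 9]
    Split: [10, 9] -> [10] and [9]
    Merge: [10] + [9] -> [9, 10]
  Merge: [10] + [9, 10] -> [9, 10, 10]
Merge: [1, 10, 11] + [9, 10, 10] -> [1, 9, 10, 10, 10, 11]

Final sorted array: [1, 9, 10, 10, 10, 11]

The merge sort proceeds by recursively splitting the array and merging sorted halves.
After all merges, the sorted array is [1, 9, 10, 10, 10, 11].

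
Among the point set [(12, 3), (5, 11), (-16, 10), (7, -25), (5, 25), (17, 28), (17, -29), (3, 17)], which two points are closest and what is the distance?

Computing all pairwise distances among 8 points:

d((12, 3), (5, 11)) = 10.6301
d((12, 3), (-16, 10)) = 28.8617
d((12, 3), (7, -25)) = 28.4429
d((12, 3), (5, 25)) = 23.0868
d((12, 3), (17, 28)) = 25.4951
d((12, 3), (17, -29)) = 32.3883
d((12, 3), (3, 17)) = 16.6433
d((5, 11), (-16, 10)) = 21.0238
d((5, 11), (7, -25)) = 36.0555
d((5, 11), (5, 25)) = 14.0
d((5, 11), (17, 28)) = 20.8087
d((5, 11), (17, -29)) = 41.7612
d((5, 11), (3, 17)) = 6.3246 <-- minimum
d((-16, 10), (7, -25)) = 41.8808
d((-16, 10), (5, 25)) = 25.807
d((-16, 10), (17, 28)) = 37.5899
d((-16, 10), (17, -29)) = 51.0882
d((-16, 10), (3, 17)) = 20.2485
d((7, -25), (5, 25)) = 50.04
d((7, -25), (17, 28)) = 53.9351
d((7, -25), (17, -29)) = 10.7703
d((7, -25), (3, 17)) = 42.19
d((5, 25), (17, 28)) = 12.3693
d((5, 25), (17, -29)) = 55.3173
d((5, 25), (3, 17)) = 8.2462
d((17, 28), (17, -29)) = 57.0
d((17, 28), (3, 17)) = 17.8045
d((17, -29), (3, 17)) = 48.0833

Closest pair: (5, 11) and (3, 17) with distance 6.3246

The closest pair is (5, 11) and (3, 17) with Euclidean distance 6.3246. For 8 points, brute-force pairwise comparison is shown above. For large n, the divide-and-conquer algorithm (sort by x, recurse on halves, check the dividing strip) achieves O(n log n).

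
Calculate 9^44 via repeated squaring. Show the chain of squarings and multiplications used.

Computing 9^44 by squaring (build up from 9^1; each line after the first costs one multiplication):

9^1 = 9
9^2 = (9^1)^2 = 9^2 = 81
9^4 = (9^2)^2 = 81^2 = 6561
9^5 = 9 * 9^4 = 9 * 6561 = 59049
9^10 = (9^5)^2 = 59049^2 = 3486784401
9^11 = 9 * 9^10 = 9 * 3486784401 = 31381059609
9^22 = (9^11)^2 = 31381059609^2 = 984770902183611232881
9^44 = (9^22)^2 = 984770902183611232881^2 = 969773729787523602876821942164080815560161

Result: 969773729787523602876821942164080815560161
Multiplications needed: 7 (7 lines after 9^1)

9^44 = 969773729787523602876821942164080815560161. Using exponentiation by squaring, this requires 7 multiplications. The key idea: if the exponent is even, square the half-power; if odd, multiply by the base once.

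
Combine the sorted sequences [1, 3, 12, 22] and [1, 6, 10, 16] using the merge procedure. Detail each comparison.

Merging process:

Compare 1 vs 1: take 1 from left. Merged: [1]
Compare 3 vs 1: take 1 from right. Merged: [1, 1]
Compare 3 vs 6: take 3 from left. Merged: [1, 1, 3]
Compare 12 vs 6: take 6 from right. Merged: [1, 1, 3, 6]
Compare 12 vs 10: take 10 from right. Merged: [1, 1, 3, 6, 10]
Compare 12 vs 16: take 12 from left. Merged: [1, 1, 3, 6, 10, 12]
Compare 22 vs 16: take 16 from right. Merged: [1, 1, 3, 6, 10, 12, 16]
Append remaining from left: [22]. Merged: [1, 1, 3, 6, 10, 12, 16, 22]

Final merged array: [1, 1, 3, 6, 10, 12, 16, 22]
Total comparisons: 7

The merged array is [1, 1, 3, 6, 10, 12, 16, 22], requiring 7 comparisons. The merge step runs in O(n) time where n is the total number of elements.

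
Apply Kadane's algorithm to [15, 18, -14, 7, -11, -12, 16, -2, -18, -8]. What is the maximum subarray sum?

Using Kadane's algorithm on [15, 18, -14, 7, -11, -12, 16, -2, -18, -8]:

Scanning through the array:
Position 1 (value 18): max_ending_here = 33, max_so_far = 33
Position 2 (value -14): max_ending_here = 19, max_so_far = 33
Position 3 (value 7): max_ending_here = 26, max_so_far = 33
Position 4 (value -11): max_ending_here = 15, max_so_far = 33
Position 5 (value -12): max_ending_here = 3, max_so_far = 33
Position 6 (value 16): max_ending_here = 19, max_so_far = 33
Position 7 (value -2): max_ending_here = 17, max_so_far = 33
Position 8 (value -18): max_ending_here = -1, max_so_far = 33
Position 9 (value -8): max_ending_here = -8, max_so_far = 33

Maximum subarray: [15, 18]
Maximum sum: 33

The maximum subarray is [15, 18] with sum 33. This subarray runs from index 0 to index 1.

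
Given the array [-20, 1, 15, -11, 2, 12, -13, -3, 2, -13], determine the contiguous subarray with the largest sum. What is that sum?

Using Kadane's algorithm on [-20, 1, 15, -11, 2, 12, -13, -3, 2, -13]:

Scanning through the array:
Position 1 (value 1): max_ending_here = 1, max_so_far = 1
Position 2 (value 15): max_ending_here = 16, max_so_far = 16
Position 3 (value -11): max_ending_here = 5, max_so_far = 16
Position 4 (value 2): max_ending_here = 7, max_so_far = 16
Position 5 (value 12): max_ending_here = 19, max_so_far = 19
Position 6 (value -13): max_ending_here = 6, max_so_far = 19
Position 7 (value -3): max_ending_here = 3, max_so_far = 19
Position 8 (value 2): max_ending_here = 5, max_so_far = 19
Position 9 (value -13): max_ending_here = -8, max_so_far = 19

Maximum subarray: [1, 15, -11, 2, 12]
Maximum sum: 19

The maximum subarray is [1, 15, -11, 2, 12] with sum 19. This subarray runs from index 1 to index 5.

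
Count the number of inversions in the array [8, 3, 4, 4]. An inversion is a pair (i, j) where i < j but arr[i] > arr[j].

Finding inversions in [8, 3, 4, 4]:

(0, 1): arr[0]=8 > arr[1]=3
(0, 2): arr[0]=8 > arr[2]=4
(0, 3): arr[0]=8 > arr[3]=4

Total inversions: 3

The array has 3 inversion(s): (0,1), (0,2), (0,3). Each pair (i,j) satisfies i < j and arr[i] > arr[j].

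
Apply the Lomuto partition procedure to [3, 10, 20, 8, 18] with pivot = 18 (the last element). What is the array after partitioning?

Lomuto partition with pivot = 18:

Initial array: [3, 10, 20, 8, 18]

arr[0]=3 <= 18: swap with position 0, array becomes [3, 10, 20, 8, 18]
arr[1]=10 <= 18: swap with position 1, array becomes [3, 10, 20, 8, 18]
arr[2]=20 > 18: no swap
arr[3]=8 <= 18: swap with position 2, array becomes [3, 10, 8, 20, 18]

Place pivot at position 3: [3, 10, 8, 18, 20]
Pivot position: 3

After partitioning with pivot 18, the array becomes [3, 10, 8, 18, 20]. The pivot is placed at index 3. All elements to the left of the pivot are <= 18, and all elements to the right are > 18.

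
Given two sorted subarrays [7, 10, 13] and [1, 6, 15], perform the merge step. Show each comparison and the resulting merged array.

Merging process:

Compare 7 vs 1: take 1 from right. Merged: [1]
Compare 7 vs 6: take 6 from right. Merged: [1, 6]
Compare 7 vs 15: take 7 from left. Merged: [1, 6, 7]
Compare 10 vs 15: take 10 from left. Merged: [1, 6, 7, 10]
Compare 13 vs 15: take 13 from left. Merged: [1, 6, 7, 10, 13]
Append remaining from right: [15]. Merged: [1, 6, 7, 10, 13, 15]

Final merged array: [1, 6, 7, 10, 13, 15]
Total comparisons: 5

The merged array is [1, 6, 7, 10, 13, 15], requiring 5 comparisons. The merge step runs in O(n) time where n is the total number of elements.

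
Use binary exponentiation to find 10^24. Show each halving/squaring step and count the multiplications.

Computing 10^24 by squaring (build up from 10^1; each line after the first costs one multiplication):

10^1 = 10
10^2 = (10^1)^2 = 10^2 = 100
10^3 = 10 * 10^2 = 10 * 100 = 1000
10^6 = (10^3)^2 = 1000^2 = 1000000
10^12 = (10^6)^2 = 1000000^2 = 1000000000000
10^24 = (10^12)^2 = 1000000000000^2 = 1000000000000000000000000

Result: 1000000000000000000000000
Multiplications needed: 5 (5 lines after 10^1)

10^24 = 1000000000000000000000000. Using exponentiation by squaring, this requires 5 multiplications. The key idea: if the exponent is even, square the half-power; if odd, multiply by the base once.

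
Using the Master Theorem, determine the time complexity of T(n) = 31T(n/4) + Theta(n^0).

Master Theorem for T(n) = 31T(n/4) + O(n^0):

a = 31, b = 4, c = 0
log_b(a) = log_4(31) = 2.4771

Case 1: c = 0 < log_4(31) = 2.4771
T(n) = O(n^(log_4 31))

For T(n) = 31T(n/4) + O(n^0): log_4(31) = 2.4771. This is Case 1 of the Master Theorem (c < log_b(a), work dominated by leaves), giving O(n^(log_4 31)).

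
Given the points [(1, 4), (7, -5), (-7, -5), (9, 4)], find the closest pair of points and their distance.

Computing all pairwise distances among 4 points:

d((1, 4), (7, -5)) = 10.8167
d((1, 4), (-7, -5)) = 12.0416
d((1, 4), (9, 4)) = 8.0 <-- minimum
d((7, -5), (-7, -5)) = 14.0
d((7, -5), (9, 4)) = 9.2195
d((-7, -5), (9, 4)) = 18.3576

Closest pair: (1, 4) and (9, 4) with distance 8.0

The closest pair is (1, 4) and (9, 4) with Euclidean distance 8.0. For 4 points, brute-force pairwise comparison is shown above. For large n, the divide-and-conquer algorithm (sort by x, recurse on halves, check the dividing strip) achieves O(n log n).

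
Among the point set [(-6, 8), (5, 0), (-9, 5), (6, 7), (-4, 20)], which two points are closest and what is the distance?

Computing all pairwise distances among 5 points:

d((-6, 8), (5, 0)) = 13.6015
d((-6, 8), (-9, 5)) = 4.2426 <-- minimum
d((-6, 8), (6, 7)) = 12.0416
d((-6, 8), (-4, 20)) = 12.1655
d((5, 0), (-9, 5)) = 14.8661
d((5, 0), (6, 7)) = 7.0711
d((5, 0), (-4, 20)) = 21.9317
d((-9, 5), (6, 7)) = 15.1327
d((-9, 5), (-4, 20)) = 15.8114
d((6, 7), (-4, 20)) = 16.4012

Closest pair: (-6, 8) and (-9, 5) with distance 4.2426

The closest pair is (-6, 8) and (-9, 5) with Euclidean distance 4.2426. For 5 points, brute-force pairwise comparison is shown above. For large n, the divide-and-conquer algorithm (sort by x, recurse on halves, check the dividing strip) achieves O(n log n).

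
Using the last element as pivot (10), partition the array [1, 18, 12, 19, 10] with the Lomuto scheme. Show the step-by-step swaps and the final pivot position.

Lomuto partition with pivot = 10:

Initial array: [1, 18, 12, 19, 10]

arr[0]=1 <= 10: swap with position 0, array becomes [1, 18, 12, 19, 10]
arr[1]=18 > 10: no swap
arr[2]=12 > 10: no swap
arr[3]=19 > 10: no swap

Place pivot at position 1: [1, 10, 12, 19, 18]
Pivot position: 1

After partitioning with pivot 10, the array becomes [1, 10, 12, 19, 18]. The pivot is placed at index 1. All elements to the left of the pivot are <= 10, and all elements to the right are > 10.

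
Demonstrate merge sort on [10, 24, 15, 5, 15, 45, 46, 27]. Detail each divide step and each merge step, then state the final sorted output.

Merge sort trace:

Split: [10, 24, 15, 5, 15, 45, 46, 27] -> [10, 24, 15, 5] and [15, 45, 46, 27]
  Split: [10, 24, 15, 5] -> [10, 24] and [15, 5]
    Split: [10, 24] -> [10] and [24]
    Merge: [10] + [24] -> [10, 24]
    Split: [15, 5] -> [15] and [5]
    Merge: [15] + [5] -> [5, 15]
  Merge: [10, 24] + [5, 15] -> [5, 10, 15, 24]
  Split: [15, 45, 46, 27] -> [15, 45] and [46, 27]
    Split: [15, 45] -> [15] and [45]
    Merge: [15] + [45] -> [15, 45]
    Split: [46, 27] -> [46] and [27]
    Merge: [46] + [27] -> [27, 46]
  Merge: [15, 45] + [27, 46] -> [15, 27, 45, 46]
Merge: [5, 10, 15, 24] + [15, 27, 45, 46] -> [5, 10, 15, 15, 24, 27, 45, 46]

Final sorted array: [5, 10, 15, 15, 24, 27, 45, 46]

The merge sort proceeds by recursively splitting the array and merging sorted halves.
After all merges, the sorted array is [5, 10, 15, 15, 24, 27, 45, 46].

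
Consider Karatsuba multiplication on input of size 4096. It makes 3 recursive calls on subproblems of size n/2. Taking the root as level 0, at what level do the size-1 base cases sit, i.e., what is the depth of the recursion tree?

For divide and conquer with division factor 2:

Problem sizes at each level:
Level 0: 4096
Level 1: 2048
Level 2: 1024
Level 3: 512
Level 4: 256
Level 5: 128
Level 6: 64
Level 7: 32
Level 8: 16
Level 9: 8
Level 10: 4
Level 11: 2
Level 12: 1

The root is level 0 and the size-1 base case is level 12 (the tree spans levels 0 through 12, i.e. 13 levels counting the root), so the depth is the number of divisions: log_2(4096) = 12

The recursion tree depth is log_2(4096) = 12. At each level, the problem size is divided by 2, so it takes 12 divisions to reduce to a base case of size 1. The algorithm makes 3 recursive calls at each level.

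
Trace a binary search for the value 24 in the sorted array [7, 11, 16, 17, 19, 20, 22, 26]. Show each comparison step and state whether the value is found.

Binary search for 24 in [7, 11, 16, 17, 19, 20, 22, 26]:

lo=0, hi=7, mid=3, arr[mid]=17 -> 17 < 24, search right half
lo=4, hi=7, mid=5, arr[mid]=20 -> 20 < 24, search right half
lo=6, hi=7, mid=6, arr[mid]=22 -> 22 < 24, search right half
lo=7, hi=7, mid=7, arr[mid]=26 -> 26 > 24, search left half
lo=7 > hi=6, target 24 not found

Binary search determines that 24 is not in the array after 4 comparisons. The search space was exhausted without finding the target.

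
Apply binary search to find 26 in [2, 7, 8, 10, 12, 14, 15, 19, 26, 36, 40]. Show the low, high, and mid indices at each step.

Binary search for 26 in [2, 7, 8, 10, 12, 14, 15, 19, 26, 36, 40]:

lo=0, hi=10, mid=5, arr[mid]=14 -> 14 < 26, search right half
lo=6, hi=10, mid=8, arr[mid]=26 -> Found target at index 8!

Binary search finds 26 at index 8 after 2 comparisons. The search repeatedly halves the search space by comparing with the middle element.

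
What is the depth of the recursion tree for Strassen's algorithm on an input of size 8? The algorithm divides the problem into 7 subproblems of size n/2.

For divide and conquer with division factor 2:

Problem sizes at each level:
Level 0: 8
Level 1: 4
Level 2: 2
Level 3: 1

The root is level 0 and the size-1 base case is level 3 (the tree spans levels 0 through 3, i.e. 4 levels counting the root), so the depth is the number of divisions: log_2(8) = 3

The recursion tree depth is log_2(8) = 3. At each level, the problem size is divided by 2, so it takes 3 divisions to reduce to a base case of size 1. The algorithm makes 7 recursive calls at each level.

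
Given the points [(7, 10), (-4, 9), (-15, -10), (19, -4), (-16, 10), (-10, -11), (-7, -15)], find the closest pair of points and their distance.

Computing all pairwise distances among 7 points:

d((7, 10), (-4, 9)) = 11.0454
d((7, 10), (-15, -10)) = 29.7321
d((7, 10), (19, -4)) = 18.4391
d((7, 10), (-16, 10)) = 23.0
d((7, 10), (-10, -11)) = 27.0185
d((7, 10), (-7, -15)) = 28.6531
d((-4, 9), (-15, -10)) = 21.9545
d((-4, 9), (19, -4)) = 26.4197
d((-4, 9), (-16, 10)) = 12.0416
d((-4, 9), (-10, -11)) = 20.8806
d((-4, 9), (-7, -15)) = 24.1868
d((-15, -10), (19, -4)) = 34.5254
d((-15, -10), (-16, 10)) = 20.025
d((-15, -10), (-10, -11)) = 5.099
d((-15, -10), (-7, -15)) = 9.434
d((19, -4), (-16, 10)) = 37.6962
d((19, -4), (-10, -11)) = 29.8329
d((19, -4), (-7, -15)) = 28.2312
d((-16, 10), (-10, -11)) = 21.8403
d((-16, 10), (-7, -15)) = 26.5707
d((-10, -11), (-7, -15)) = 5.0 <-- minimum

Closest pair: (-10, -11) and (-7, -15) with distance 5.0

The closest pair is (-10, -11) and (-7, -15) with Euclidean distance 5.0. For 7 points, brute-force pairwise comparison is shown above. For large n, the divide-and-conquer algorithm (sort by x, recurse on halves, check the dividing strip) achieves O(n log n).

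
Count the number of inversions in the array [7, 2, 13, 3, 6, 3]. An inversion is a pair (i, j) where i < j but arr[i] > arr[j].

Finding inversions in [7, 2, 13, 3, 6, 3]:

(0, 1): arr[0]=7 > arr[1]=2
(0, 3): arr[0]=7 > arr[3]=3
(0, 4): arr[0]=7 > arr[4]=6
(0, 5): arr[0]=7 > arr[5]=3
(2, 3): arr[2]=13 > arr[3]=3
(2, 4): arr[2]=13 > arr[4]=6
(2, 5): arr[2]=13 > arr[5]=3
(4, 5): arr[4]=6 > arr[5]=3

Total inversions: 8

The array has 8 inversion(s): (0,1), (0,3), (0,4), (0,5), (2,3), (2,4), (2,5), (4,5). Each pair (i,j) satisfies i < j and arr[i] > arr[j].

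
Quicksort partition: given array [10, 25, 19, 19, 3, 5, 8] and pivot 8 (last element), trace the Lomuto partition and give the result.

Lomuto partition with pivot = 8:

Initial array: [10, 25, 19, 19, 3, 5, 8]

arr[0]=10 > 8: no swap
arr[1]=25 > 8: no swap
arr[2]=19 > 8: no swap
arr[3]=19 > 8: no swap
arr[4]=3 <= 8: swap with position 0, array becomes [3, 25, 19, 19, 10, 5, 8]
arr[5]=5 <= 8: swap with position 1, array becomes [3, 5, 19, 19, 10, 25, 8]

Place pivot at position 2: [3, 5, 8, 19, 10, 25, 19]
Pivot position: 2

After partitioning with pivot 8, the array becomes [3, 5, 8, 19, 10, 25, 19]. The pivot is placed at index 2. All elements to the left of the pivot are <= 8, and all elements to the right are > 8.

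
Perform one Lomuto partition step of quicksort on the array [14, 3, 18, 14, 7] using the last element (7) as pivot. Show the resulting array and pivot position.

Lomuto partition with pivot = 7:

Initial array: [14, 3, 18, 14, 7]

arr[0]=14 > 7: no swap
arr[1]=3 <= 7: swap with position 0, array becomes [3, 14, 18, 14, 7]
arr[2]=18 > 7: no swap
arr[3]=14 > 7: no swap

Place pivot at position 1: [3, 7, 18, 14, 14]
Pivot position: 1

After partitioning with pivot 7, the array becomes [3, 7, 18, 14, 14]. The pivot is placed at index 1. All elements to the left of the pivot are <= 7, and all elements to the right are > 7.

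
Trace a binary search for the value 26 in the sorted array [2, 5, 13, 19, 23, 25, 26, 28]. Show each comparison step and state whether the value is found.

Binary search for 26 in [2, 5, 13, 19, 23, 25, 26, 28]:

lo=0, hi=7, mid=3, arr[mid]=19 -> 19 < 26, search right half
lo=4, hi=7, mid=5, arr[mid]=25 -> 25 < 26, search right half
lo=6, hi=7, mid=6, arr[mid]=26 -> Found target at index 6!

Binary search finds 26 at index 6 after 3 comparisons. The search repeatedly halves the search space by comparing with the middle element.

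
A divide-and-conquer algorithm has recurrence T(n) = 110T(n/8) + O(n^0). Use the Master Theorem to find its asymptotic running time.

Master Theorem for T(n) = 110T(n/8) + O(n^0):

a = 110, b = 8, c = 0
log_b(a) = log_8(110) = 2.2605

Case 1: c = 0 < log_8(110) = 2.2605
T(n) = O(n^(log_8 110))

For T(n) = 110T(n/8) + O(n^0): log_8(110) = 2.2605. This is Case 1 of the Master Theorem (c < log_b(a), work dominated by leaves), giving O(n^(log_8 110)).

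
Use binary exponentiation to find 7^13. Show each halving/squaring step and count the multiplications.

Computing 7^13 by squaring (build up from 7^1; each line after the first costs one multiplication):

7^1 = 7
7^2 = (7^1)^2 = 7^2 = 49
7^3 = 7 * 7^2 = 7 * 49 = 343
7^6 = (7^3)^2 = 343^2 = 117649
7^12 = (7^6)^2 = 117649^2 = 13841287201
7^13 = 7 * 7^12 = 7 * 13841287201 = 96889010407

Result: 96889010407
Multiplications needed: 5 (5 lines after 7^1)

7^13 = 96889010407. Using exponentiation by squaring, this requires 5 multiplications. The key idea: if the exponent is even, square the half-power; if odd, multiply by the base once.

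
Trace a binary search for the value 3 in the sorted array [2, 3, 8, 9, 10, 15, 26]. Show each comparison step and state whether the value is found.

Binary search for 3 in [2, 3, 8, 9, 10, 15, 26]:

lo=0, hi=6, mid=3, arr[mid]=9 -> 9 > 3, search left half
lo=0, hi=2, mid=1, arr[mid]=3 -> Found target at index 1!

Binary search finds 3 at index 1 after 2 comparisons. The search repeatedly halves the search space by comparing with the middle element.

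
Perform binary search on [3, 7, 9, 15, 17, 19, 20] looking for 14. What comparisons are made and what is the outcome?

Binary search for 14 in [3, 7, 9, 15, 17, 19, 20]:

lo=0, hi=6, mid=3, arr[mid]=15 -> 15 > 14, search left half
lo=0, hi=2, mid=1, arr[mid]=7 -> 7 < 14, search right half
lo=2, hi=2, mid=2, arr[mid]=9 -> 9 < 14, search right half
lo=3 > hi=2, target 14 not found

Binary search determines that 14 is not in the array after 3 comparisons. The search space was exhausted without finding the target.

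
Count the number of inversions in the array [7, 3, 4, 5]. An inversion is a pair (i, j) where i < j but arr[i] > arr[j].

Finding inversions in [7, 3, 4, 5]:

(0, 1): arr[0]=7 > arr[1]=3
(0, 2): arr[0]=7 > arr[2]=4
(0, 3): arr[0]=7 > arr[3]=5

Total inversions: 3

The array has 3 inversion(s): (0,1), (0,2), (0,3). Each pair (i,j) satisfies i < j and arr[i] > arr[j].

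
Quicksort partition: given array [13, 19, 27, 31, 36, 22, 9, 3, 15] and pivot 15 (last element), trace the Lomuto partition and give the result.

Lomuto partition with pivot = 15:

Initial array: [13, 19, 27, 31, 36, 22, 9, 3, 15]

arr[0]=13 <= 15: swap with position 0, array becomes [13, 19, 27, 31, 36, 22, 9, 3, 15]
arr[1]=19 > 15: no swap
arr[2]=27 > 15: no swap
arr[3]=31 > 15: no swap
arr[4]=36 > 15: no swap
arr[5]=22 > 15: no swap
arr[6]=9 <= 15: swap with position 1, array becomes [13, 9, 27, 31, 36, 22, 19, 3, 15]
arr[7]=3 <= 15: swap with position 2, array becomes [13, 9, 3, 31, 36, 22, 19, 27, 15]

Place pivot at position 3: [13, 9, 3, 15, 36, 22, 19, 27, 31]
Pivot position: 3

After partitioning with pivot 15, the array becomes [13, 9, 3, 15, 36, 22, 19, 27, 31]. The pivot is placed at index 3. All elements to the left of the pivot are <= 15, and all elements to the right are > 15.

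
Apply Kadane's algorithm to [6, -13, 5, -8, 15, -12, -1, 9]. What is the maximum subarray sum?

Using Kadane's algorithm on [6, -13, 5, -8, 15, -12, -1, 9]:

Scanning through the array:
Position 1 (value -13): max_ending_here = -7, max_so_far = 6
Position 2 (value 5): max_ending_here = 5, max_so_far = 6
Position 3 (value -8): max_ending_here = -3, max_so_far = 6
Position 4 (value 15): max_ending_here = 15, max_so_far = 15
Position 5 (value -12): max_ending_here = 3, max_so_far = 15
Position 6 (value -1): max_ending_here = 2, max_so_far = 15
Position 7 (value 9): max_ending_here = 11, max_so_far = 15

Maximum subarray: [15]
Maximum sum: 15

The maximum subarray is [15] with sum 15. This subarray runs from index 4 to index 4.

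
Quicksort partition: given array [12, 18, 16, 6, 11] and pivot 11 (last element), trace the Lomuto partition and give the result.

Lomuto partition with pivot = 11:

Initial array: [12, 18, 16, 6, 11]

arr[0]=12 > 11: no swap
arr[1]=18 > 11: no swap
arr[2]=16 > 11: no swap
arr[3]=6 <= 11: swap with position 0, array becomes [6, 18, 16, 12, 11]

Place pivot at position 1: [6, 11, 16, 12, 18]
Pivot position: 1

After partitioning with pivot 11, the array becomes [6, 11, 16, 12, 18]. The pivot is placed at index 1. All elements to the left of the pivot are <= 11, and all elements to the right are > 11.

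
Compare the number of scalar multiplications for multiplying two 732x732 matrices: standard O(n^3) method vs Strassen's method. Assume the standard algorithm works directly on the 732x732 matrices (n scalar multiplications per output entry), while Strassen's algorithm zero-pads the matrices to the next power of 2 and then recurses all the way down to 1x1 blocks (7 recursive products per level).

Matrix multiplication for 732x732 matrices:

Strassen's algorithm requires power-of-2 dimensions. Pad 732x732 to 1024x1024 (next power of 2).

Standard algorithm: 732^3 = 392223168 multiplications
Strassen's algorithm: 7^(log2(1024)) = 7^10 = 282475249 multiplications
Savings: 392223168 - 282475249 = 109747919 multiplications

Standard: 392223168 multiplications (732^3). Strassen: 282475249 multiplications (7^10, after padding to 1024x1024). Strassen reduces 8 recursive multiplications to 7 at each level.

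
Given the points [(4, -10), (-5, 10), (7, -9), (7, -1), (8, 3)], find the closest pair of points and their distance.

Computing all pairwise distances among 5 points:

d((4, -10), (-5, 10)) = 21.9317
d((4, -10), (7, -9)) = 3.1623 <-- minimum
d((4, -10), (7, -1)) = 9.4868
d((4, -10), (8, 3)) = 13.6015
d((-5, 10), (7, -9)) = 22.4722
d((-5, 10), (7, -1)) = 16.2788
d((-5, 10), (8, 3)) = 14.7648
d((7, -9), (7, -1)) = 8.0
d((7, -9), (8, 3)) = 12.0416
d((7, -1), (8, 3)) = 4.1231

Closest pair: (4, -10) and (7, -9) with distance 3.1623

The closest pair is (4, -10) and (7, -9) with Euclidean distance 3.1623. For 5 points, brute-force pairwise comparison is shown above. For large n, the divide-and-conquer algorithm (sort by x, recurse on halves, check the dividing strip) achieves O(n log n).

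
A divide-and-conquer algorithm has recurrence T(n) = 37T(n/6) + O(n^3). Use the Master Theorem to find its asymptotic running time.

Master Theorem for T(n) = 37T(n/6) + O(n^3):

a = 37, b = 6, c = 3
log_b(a) = log_6(37) = 2.0153

Case 3: c = 3 > log_6(37) = 2.0153
T(n) = O(n^3) = O(n^3)

For T(n) = 37T(n/6) + O(n^3): log_6(37) = 2.0153. This is Case 3 of the Master Theorem (c > log_b(a), work dominated by root), giving O(n^3).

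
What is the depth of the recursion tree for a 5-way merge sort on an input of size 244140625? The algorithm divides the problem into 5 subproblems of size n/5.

For divide and conquer with division factor 5:

Problem sizes at each level:
Level 0: 244140625
Level 1: 48828125
Level 2: 9765625
Level 3: 1953125
Level 4: 390625
Level 5: 78125
Level 6: 15625
Level 7: 3125
Level 8: 625
Level 9: 125
Level 10: 25
Level 11: 5
Level 12: 1

The root is level 0 and the size-1 base case is level 12 (the tree spans levels 0 through 12, i.e. 13 levels counting the root), so the depth is the number of divisions: log_5(244140625) = 12

The recursion tree depth is log_5(244140625) = 12. At each level, the problem size is divided by 5, so it takes 12 divisions to reduce to a base case of size 1. The algorithm makes 5 recursive calls at each level.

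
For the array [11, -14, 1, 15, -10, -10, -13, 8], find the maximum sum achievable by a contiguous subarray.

Using Kadane's algorithm on [11, -14, 1, 15, -10, -10, -13, 8]:

Scanning through the array:
Position 1 (value -14): max_ending_here = -3, max_so_far = 11
Position 2 (value 1): max_ending_here = 1, max_so_far = 11
Position 3 (value 15): max_ending_here = 16, max_so_far = 16
Position 4 (value -10): max_ending_here = 6, max_so_far = 16
Position 5 (value -10): max_ending_here = -4, max_so_far = 16
Position 6 (value -13): max_ending_here = -13, max_so_far = 16
Position 7 (value 8): max_ending_here = 8, max_so_far = 16

Maximum subarray: [1, 15]
Maximum sum: 16

The maximum subarray is [1, 15] with sum 16. This subarray runs from index 2 to index 3.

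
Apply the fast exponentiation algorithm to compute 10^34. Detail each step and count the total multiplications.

Computing 10^34 by squaring (build up from 10^1; each line after the first costs one multiplication):

10^1 = 10
10^2 = (10^1)^2 = 10^2 = 100
10^4 = (10^2)^2 = 100^2 = 10000
10^8 = (10^4)^2 = 10000^2 = 100000000
10^16 = (10^8)^2 = 100000000^2 = 10000000000000000
10^17 = 10 * 10^16 = 10 * 10000000000000000 = 100000000000000000
10^34 = (10^17)^2 = 100000000000000000^2 = 10000000000000000000000000000000000

Result: 10000000000000000000000000000000000
Multiplications needed: 6 (6 lines after 10^1)

10^34 = 10000000000000000000000000000000000. Using exponentiation by squaring, this requires 6 multiplications. The key idea: if the exponent is even, square the half-power; if odd, multiply by the base once.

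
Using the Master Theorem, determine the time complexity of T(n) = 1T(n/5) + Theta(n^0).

Master Theorem for T(n) = 1T(n/5) + O(n^0):

a = 1, b = 5, c = 0
log_b(a) = log_5(1) = 0.0000

Case 2: c = 0 = log_5(1) = 0.0000
T(n) = O(n^0 log n) = O(log n)

For T(n) = 1T(n/5) + O(n^0): log_5(1) = 0.0000. This is Case 2 of the Master Theorem (c = log_b(a), equal work at all levels), giving O(log n).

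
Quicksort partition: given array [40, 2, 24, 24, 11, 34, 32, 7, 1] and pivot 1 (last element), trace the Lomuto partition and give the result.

Lomuto partition with pivot = 1:

Initial array: [40, 2, 24, 24, 11, 34, 32, 7, 1]

arr[0]=40 > 1: no swap
arr[1]=2 > 1: no swap
arr[2]=24 > 1: no swap
arr[3]=24 > 1: no swap
arr[4]=11 > 1: no swap
arr[5]=34 > 1: no swap
arr[6]=32 > 1: no swap
arr[7]=7 > 1: no swap

Place pivot at position 0: [1, 2, 24, 24, 11, 34, 32, 7, 40]
Pivot position: 0

After partitioning with pivot 1, the array becomes [1, 2, 24, 24, 11, 34, 32, 7, 40]. The pivot is placed at index 0. All elements to the left of the pivot are <= 1, and all elements to the right are > 1.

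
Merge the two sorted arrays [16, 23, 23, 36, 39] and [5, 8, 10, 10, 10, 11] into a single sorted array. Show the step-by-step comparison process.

Merging process:

Compare 16 vs 5: take 5 from right. Merged: [5]
Compare 16 vs 8: take 8 from right. Merged: [5, 8]
Compare 16 vs 10: take 10 from right. Merged: [5, 8, 10]
Compare 16 vs 10: take 10 from right. Merged: [5, 8, 10, 10]
Compare 16 vs 10: take 10 from right. Merged: [5, 8, 10, 10, 10]
Compare 16 vs 11: take 11 from right. Merged: [5, 8, 10, 10, 10, 11]
Append remaining from left: [16, 23, 23, 36, 39]. Merged: [5, 8, 10, 10, 10, 11, 16, 23, 23, 36, 39]

Final merged array: [5, 8, 10, 10, 10, 11, 16, 23, 23, 36, 39]
Total comparisons: 6

The merged array is [5, 8, 10, 10, 10, 11, 16, 23, 23, 36, 39], requiring 6 comparisons. The merge step runs in O(n) time where n is the total number of elements.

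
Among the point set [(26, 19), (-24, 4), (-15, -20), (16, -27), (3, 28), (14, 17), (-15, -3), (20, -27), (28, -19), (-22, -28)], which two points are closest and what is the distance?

Computing all pairwise distances among 10 points:

d((26, 19), (-24, 4)) = 52.2015
d((26, 19), (-15, -20)) = 56.5862
d((26, 19), (16, -27)) = 47.0744
d((26, 19), (3, 28)) = 24.6982
d((26, 19), (14, 17)) = 12.1655
d((26, 19), (-15, -3)) = 46.5296
d((26, 19), (20, -27)) = 46.3897
d((26, 19), (28, -19)) = 38.0526
d((26, 19), (-22, -28)) = 67.1789
d((-24, 4), (-15, -20)) = 25.632
d((-24, 4), (16, -27)) = 50.6063
d((-24, 4), (3, 28)) = 36.1248
d((-24, 4), (14, 17)) = 40.1622
d((-24, 4), (-15, -3)) = 11.4018
d((-24, 4), (20, -27)) = 53.8238
d((-24, 4), (28, -19)) = 56.8595
d((-24, 4), (-22, -28)) = 32.0624
d((-15, -20), (16, -27)) = 31.7805
d((-15, -20), (3, 28)) = 51.264
d((-15, -20), (14, 17)) = 47.0106
d((-15, -20), (-15, -3)) = 17.0
d((-15, -20), (20, -27)) = 35.6931
d((-15, -20), (28, -19)) = 43.0116
d((-15, -20), (-22, -28)) = 10.6301
d((16, -27), (3, 28)) = 56.5155
d((16, -27), (14, 17)) = 44.0454
d((16, -27), (-15, -3)) = 39.2046
d((16, -27), (20, -27)) = 4.0 <-- minimum
d((16, -27), (28, -19)) = 14.4222
d((16, -27), (-22, -28)) = 38.0132
d((3, 28), (14, 17)) = 15.5563
d((3, 28), (-15, -3)) = 35.8469
d((3, 28), (20, -27)) = 57.5674
d((3, 28), (28, -19)) = 53.2353
d((3, 28), (-22, -28)) = 61.327
d((14, 17), (-15, -3)) = 35.2278
d((14, 17), (20, -27)) = 44.4072
d((14, 17), (28, -19)) = 38.6264
d((14, 17), (-22, -28)) = 57.6281
d((-15, -3), (20, -27)) = 42.4382
d((-15, -3), (28, -19)) = 45.8803
d((-15, -3), (-22, -28)) = 25.9615
d((20, -27), (28, -19)) = 11.3137
d((20, -27), (-22, -28)) = 42.0119
d((28, -19), (-22, -28)) = 50.8035

Closest pair: (16, -27) and (20, -27) with distance 4.0

The closest pair is (16, -27) and (20, -27) with Euclidean distance 4.0. For 10 points, brute-force pairwise comparison is shown above. For large n, the divide-and-conquer algorithm (sort by x, recurse on halves, check the dividing strip) achieves O(n log n).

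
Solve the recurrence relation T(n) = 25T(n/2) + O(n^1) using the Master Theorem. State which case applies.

Master Theorem for T(n) = 25T(n/2) + O(n^1):

a = 25, b = 2, c = 1
log_b(a) = log_2(25) = 4.6439

Case 1: c = 1 < log_2(25) = 4.6439
T(n) = O(n^(log_2 25))

For T(n) = 25T(n/2) + O(n^1): log_2(25) = 4.6439. This is Case 1 of the Master Theorem (c < log_b(a), work dominated by leaves), giving O(n^(log_2 25)).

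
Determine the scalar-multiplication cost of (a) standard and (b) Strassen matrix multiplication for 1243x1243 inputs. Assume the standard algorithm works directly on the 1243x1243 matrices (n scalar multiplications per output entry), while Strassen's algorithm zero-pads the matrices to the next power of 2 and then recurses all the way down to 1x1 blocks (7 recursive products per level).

Matrix multiplication for 1243x1243 matrices:

Strassen's algorithm requires power-of-2 dimensions. Pad 1243x1243 to 2048x2048 (next power of 2).

Standard algorithm: 1243^3 = 1920495907 multiplications
Strassen's algorithm: 7^(log2(2048)) = 7^11 = 1977326743 multiplications
Difference: 1920495907 - 1977326743 = -56830836 (Strassen uses MORE here due to padding overhead — for small or just-over-power-of-2 n, padding can outweigh the per-level savings)

Standard: 1920495907 multiplications (1243^3). Strassen: 1977326743 multiplications (7^11, after padding to 2048x2048). Strassen reduces 8 recursive multiplications to 7 at each level.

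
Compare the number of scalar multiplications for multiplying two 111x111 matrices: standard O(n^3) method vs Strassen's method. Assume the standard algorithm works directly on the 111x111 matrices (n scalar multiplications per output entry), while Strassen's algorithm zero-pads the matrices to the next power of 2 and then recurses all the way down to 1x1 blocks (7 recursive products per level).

Matrix multiplication for 111x111 matrices:

Strassen's algorithm requires power-of-2 dimensions. Pad 111x111 to 128x128 (next power of 2).

Standard algorithm: 111^3 = 1367631 multiplications
Strassen's algorithm: 7^(log2(128)) = 7^7 = 823543 multiplications
Savings: 1367631 - 823543 = 544088 multiplications

Standard: 1367631 multiplications (111^3). Strassen: 823543 multiplications (7^7, after padding to 128x128). Strassen reduces 8 recursive multiplications to 7 at each level.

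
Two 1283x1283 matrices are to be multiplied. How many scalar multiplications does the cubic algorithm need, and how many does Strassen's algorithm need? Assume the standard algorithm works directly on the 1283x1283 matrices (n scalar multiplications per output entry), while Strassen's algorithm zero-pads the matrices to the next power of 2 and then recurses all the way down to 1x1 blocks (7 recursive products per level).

Matrix multiplication for 1283x1283 matrices:

Strassen's algorithm requires power-of-2 dimensions. Pad 1283x1283 to 2048x2048 (next power of 2).

Standard algorithm: 1283^3 = 2111932187 multiplications
Strassen's algorithm: 7^(log2(2048)) = 7^11 = 1977326743 multiplications
Savings: 2111932187 - 1977326743 = 134605444 multiplications

Standard: 2111932187 multiplications (1283^3). Strassen: 1977326743 multiplications (7^11, after padding to 2048x2048). Strassen reduces 8 recursive multiplications to 7 at each level.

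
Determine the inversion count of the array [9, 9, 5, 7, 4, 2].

Finding inversions in [9, 9, 5, 7, 4, 2]:

(0, 2): arr[0]=9 > arr[2]=5
(0, 3): arr[0]=9 > arr[3]=7
(0, 4): arr[0]=9 > arr[4]=4
(0, 5): arr[0]=9 > arr[5]=2
(1, 2): arr[1]=9 > arr[2]=5
(1, 3): arr[1]=9 > arr[3]=7
(1, 4): arr[1]=9 > arr[4]=4
(1, 5): arr[1]=9 > arr[5]=2
(2, 4): arr[2]=5 > arr[4]=4
(2, 5): arr[2]=5 > arr[5]=2
(3, 4): arr[3]=7 > arr[4]=4
(3, 5): arr[3]=7 > arr[5]=2
(4, 5): arr[4]=4 > arr[5]=2

Total inversions: 13

The array has 13 inversion(s): (0,2), (0,3), (0,4), (0,5), (1,2), (1,3), (1,4), (1,5), (2,4), (2,5), (3,4), (3,5), (4,5). Each pair (i,j) satisfies i < j and arr[i] > arr[j].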